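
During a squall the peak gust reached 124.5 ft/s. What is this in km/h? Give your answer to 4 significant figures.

136.6 km/h

1 ft/s = 1.09728 km/h, so 124.5 × 1.09728 = 136.6 km/h.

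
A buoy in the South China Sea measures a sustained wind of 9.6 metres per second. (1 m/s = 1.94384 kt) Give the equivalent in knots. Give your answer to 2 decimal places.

18.66 kt

1 m/s = 1.94384 kt, so 9.6 × 1.94384 = 18.66 kt.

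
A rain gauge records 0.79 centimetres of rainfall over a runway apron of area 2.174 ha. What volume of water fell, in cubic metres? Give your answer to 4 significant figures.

171.7 cubic metres

Depth: 0.79 cm × 10 = 7.9 mm.
Area: 2.174 ha = 21740 m².
1 mm over 1 m² is 1 L, so volume = 7.9 × 21740 = 171746 L = 171.7 m³.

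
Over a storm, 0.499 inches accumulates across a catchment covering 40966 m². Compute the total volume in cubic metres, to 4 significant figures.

519.2 cubic metres

Depth: 0.499 in × 25.4 = 12.6746 mm.
1 mm over 1 m² is 1 L, so volume = 12.6746 × 40966 = 519227.66 L = 519.2 m³.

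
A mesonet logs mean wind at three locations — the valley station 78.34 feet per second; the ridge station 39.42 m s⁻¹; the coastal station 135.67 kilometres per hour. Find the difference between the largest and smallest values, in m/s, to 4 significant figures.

the valley station: 78.34 ft/s = 23.8780 m/s.
the coastal station: 135.67 km/h = 37.6861 m/s.
Spread: 39.4200 − 23.8780 = 15.54 m/s.

15.54 m/s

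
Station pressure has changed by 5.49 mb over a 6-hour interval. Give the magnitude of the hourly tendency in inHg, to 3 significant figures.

5.49 mb / 6 h × 0.02953 inHg/mb = 0.0270 inHg/h.

0.0270 inHg per hour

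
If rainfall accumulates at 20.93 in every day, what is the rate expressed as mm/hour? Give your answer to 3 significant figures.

20.93 in/day × 25.4 mm/in × 0.0416667 day/hour = 22.2 mm/hour.

22.2 mm/hour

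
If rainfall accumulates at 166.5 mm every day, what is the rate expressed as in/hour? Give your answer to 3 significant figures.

166.5 mm/day × 0.0393701 in/mm × 0.0416667 day/hour = 0.273 in/hour.

0.273 in/hour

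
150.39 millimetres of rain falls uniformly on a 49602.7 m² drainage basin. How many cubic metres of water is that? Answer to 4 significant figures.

1 mm over 1 m² is 1 L, so volume = 150.39 × 49602.7 = 7459750.1 L = 7460 m³.

7460 cubic metres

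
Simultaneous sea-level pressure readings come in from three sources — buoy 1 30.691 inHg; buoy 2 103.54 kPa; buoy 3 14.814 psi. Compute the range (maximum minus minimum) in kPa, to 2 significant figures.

1.8 kPa

buoy 1: 30.691 inHg = 103.932 kPa.
buoy 3: 14.814 psi = 102.139 kPa.
Spread: 103.932 − 102.139 = 1.8 kPa.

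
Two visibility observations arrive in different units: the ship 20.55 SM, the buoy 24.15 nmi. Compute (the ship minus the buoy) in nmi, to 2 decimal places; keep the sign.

the ship: 20.55 SM = 17.8575 nmi.
Difference: 17.8575 − 24.1500 = -6.29 nmi.

-6.29 nmi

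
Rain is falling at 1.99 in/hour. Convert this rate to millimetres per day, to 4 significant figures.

1.99 in/hour × 25.4 mm/in × 24 hour/day = 1213 mm/day.

1213 mm/day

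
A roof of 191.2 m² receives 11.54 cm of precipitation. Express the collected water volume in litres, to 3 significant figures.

22100 litres

Depth: 11.54 cm × 10 = 115.4 mm.
1 mm over 1 m² is 1 L, so volume = 115.4 × 191.2 = 22064.48 L ≈ 22100 L.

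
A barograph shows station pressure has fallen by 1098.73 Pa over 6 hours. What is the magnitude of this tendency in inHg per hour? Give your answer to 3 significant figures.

1098.73 Pa / 6 h × 0.0002953 inHg/Pa = 0.0541 inHg/h.

0.0541 inHg per hour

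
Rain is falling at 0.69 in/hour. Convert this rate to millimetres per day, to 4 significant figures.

0.69 in/hour × 25.4 mm/in × 24 hour/day = 420.6 mm/day.

420.6 mm/day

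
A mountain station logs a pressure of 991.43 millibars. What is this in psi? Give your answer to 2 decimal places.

14.38 psi

1 mb = 0.0145038 psi, so 991.43 × 0.0145038 = 14.38 psi.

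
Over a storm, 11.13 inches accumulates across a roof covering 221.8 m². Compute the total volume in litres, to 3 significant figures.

Depth: 11.13 in × 25.4 = 282.702 mm.
1 mm over 1 m² is 1 L, so volume = 282.702 × 221.8 = 62703.304 L ≈ 62700 L.

62700 litres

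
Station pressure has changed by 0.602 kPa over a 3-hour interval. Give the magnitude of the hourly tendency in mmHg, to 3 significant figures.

0.602 kPa / 3 h × 7.50062 mmHg/kPa = 1.51 mmHg/h.

1.51 mmHg per hour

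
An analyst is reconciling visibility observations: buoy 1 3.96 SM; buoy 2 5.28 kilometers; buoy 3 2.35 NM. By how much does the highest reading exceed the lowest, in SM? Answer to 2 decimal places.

buoy 2: 5.28 km = 3.2808 SM.
buoy 3: 2.35 nmi = 2.7043 SM.
Spread: 3.9600 − 2.7043 = 1.26 SM.

1.26 SM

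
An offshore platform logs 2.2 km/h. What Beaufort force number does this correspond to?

2.2 km/h = 0.6 m/s, which is Beaufort 1 (light air, 0.3–1.5 m/s).

Beaufort force 1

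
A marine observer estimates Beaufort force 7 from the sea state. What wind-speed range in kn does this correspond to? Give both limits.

Beaufort 7 (near gale) spans 28–33 knots.

28 to 33 kt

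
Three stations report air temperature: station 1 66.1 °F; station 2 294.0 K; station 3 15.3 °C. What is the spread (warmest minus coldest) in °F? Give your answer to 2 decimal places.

station 1: 66.1 °F = 18.944 °C.
station 2: 294.0 K = 20.850 °C.
Spread: 20.850 − 15.300 = 5.550 °C = 9.99 °F.

9.99 °F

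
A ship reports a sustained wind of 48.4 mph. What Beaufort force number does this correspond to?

Beaufort force 9

48.4 mph = 21.6 m/s, which is Beaufort 9 (strong gale, 20.8–24.4 m/s).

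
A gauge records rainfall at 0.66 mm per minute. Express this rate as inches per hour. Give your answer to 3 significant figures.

0.66 mm/minute × 0.0393701 in/mm × 60 minute/hour = 1.56 in/hour.

1.56 in/hour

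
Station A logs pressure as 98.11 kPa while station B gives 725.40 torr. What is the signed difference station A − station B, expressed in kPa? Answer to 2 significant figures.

1.4 kPa

station B: 725.40 mmHg = 96.712 kPa.
Difference: 98.110 − 96.712 = 1.4 kPa.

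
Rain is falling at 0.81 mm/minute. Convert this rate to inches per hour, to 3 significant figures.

0.81 mm/minute × 0.0393701 in/mm × 60 minute/hour = 1.91 in/hour.

1.91 in/hour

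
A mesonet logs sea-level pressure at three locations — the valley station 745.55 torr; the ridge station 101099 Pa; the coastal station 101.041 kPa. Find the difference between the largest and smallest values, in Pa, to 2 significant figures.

the valley station: 745.55 mmHg = 99398.51 Pa.
the coastal station: 101.041 kPa = 101041.00 Pa.
Spread: 101099.00 − 99398.51 = 1700 Pa.

1700 Pa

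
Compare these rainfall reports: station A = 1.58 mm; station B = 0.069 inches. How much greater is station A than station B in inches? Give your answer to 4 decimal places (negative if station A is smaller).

-0.0068 in

station A: 1.58 mm = 0.062205 in.
Difference: 0.062205 − 0.069000 = -0.0068 in.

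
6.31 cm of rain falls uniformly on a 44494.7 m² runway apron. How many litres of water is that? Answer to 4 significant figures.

Depth: 6.31 cm × 10 = 63.1 mm.
1 mm over 1 m² is 1 L, so volume = 63.1 × 44494.7 = 2807615.6 L ≈ 2808000 L.

2808000 litres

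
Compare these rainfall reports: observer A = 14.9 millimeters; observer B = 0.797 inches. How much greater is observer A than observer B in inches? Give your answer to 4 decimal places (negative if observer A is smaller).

observer A: 14.9 mm = 0.586614 in.
Difference: 0.586614 − 0.797000 = -0.2104 in.

-0.2104 in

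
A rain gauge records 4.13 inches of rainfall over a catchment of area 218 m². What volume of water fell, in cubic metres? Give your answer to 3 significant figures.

Depth: 4.13 in × 25.4 = 104.902 mm.
1 mm over 1 m² is 1 L, so volume = 104.902 × 218 = 22868.636 L = 22.9 m³.

22.9 cubic metres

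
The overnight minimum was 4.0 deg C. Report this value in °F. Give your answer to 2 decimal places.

°F = °C × 9/5 + 32 = 4.0 × 1.8 + 32 = 39.20 °F.

39.20 °F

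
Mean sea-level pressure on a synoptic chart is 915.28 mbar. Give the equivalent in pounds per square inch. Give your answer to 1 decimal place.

13.3 psi

1 mb = 0.0145038 psi, so 915.28 × 0.0145038 = 13.3 psi.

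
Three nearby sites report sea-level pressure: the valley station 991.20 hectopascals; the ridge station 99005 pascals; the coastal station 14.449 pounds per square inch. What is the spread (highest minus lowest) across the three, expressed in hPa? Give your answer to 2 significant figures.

6.2 hPa

the ridge station: 99005 Pa = 990.050 hPa.
the coastal station: 14.449 psi = 996.223 hPa.
Spread: 996.223 − 990.050 = 6.2 hPa.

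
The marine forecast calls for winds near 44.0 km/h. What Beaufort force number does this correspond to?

44.0 km/h = 12.2 m/s, which is Beaufort 6 (strong breeze, 10.8–13.8 m/s).

Beaufort force 6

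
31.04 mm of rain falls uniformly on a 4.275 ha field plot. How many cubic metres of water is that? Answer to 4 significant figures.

1327 cubic metres

Area: 4.275 ha = 42750 m².
1 mm over 1 m² is 1 L, so volume = 31.04 × 42750 = 1326960 L = 1327 m³.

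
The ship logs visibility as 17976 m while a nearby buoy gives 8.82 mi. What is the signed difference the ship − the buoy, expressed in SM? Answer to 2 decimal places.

2.35 SM

the ship: 17976 m = 11.1698 SM.
Difference: 11.1698 − 8.8200 = 2.35 SM.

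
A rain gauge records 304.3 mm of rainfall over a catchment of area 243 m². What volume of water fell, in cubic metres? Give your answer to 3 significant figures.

73.9 cubic metres

1 mm over 1 m² is 1 L, so volume = 304.3 × 243 = 73944.9 L = 73.9 m³.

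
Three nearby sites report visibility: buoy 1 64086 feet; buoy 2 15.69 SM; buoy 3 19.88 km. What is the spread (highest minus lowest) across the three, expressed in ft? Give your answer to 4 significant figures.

18760 ft

buoy 2: 15.69 SM = 82843.20 ft.
buoy 3: 19.88 km = 65223.10 ft.
Spread: 82843.20 − 64086.00 = 18760 ft.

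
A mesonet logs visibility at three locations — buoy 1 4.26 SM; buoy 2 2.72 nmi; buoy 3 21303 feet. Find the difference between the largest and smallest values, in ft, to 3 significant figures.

buoy 1: 4.26 SM = 22492.80 ft.
buoy 2: 2.72 nmi = 16527.03 ft.
Spread: 22492.80 − 16527.03 = 5970 ft.

5970 ft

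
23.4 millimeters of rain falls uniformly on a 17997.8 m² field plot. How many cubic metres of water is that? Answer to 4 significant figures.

1 mm over 1 m² is 1 L, so volume = 23.4 × 17997.8 = 421148.52 L = 421.1 m³.

421.1 cubic metres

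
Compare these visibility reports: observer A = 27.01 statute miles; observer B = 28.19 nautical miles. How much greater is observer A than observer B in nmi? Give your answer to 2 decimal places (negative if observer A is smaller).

-4.72 nmi

observer A: 27.01 SM = 23.4710 nmi.
Difference: 23.4710 − 28.1900 = -4.72 nmi.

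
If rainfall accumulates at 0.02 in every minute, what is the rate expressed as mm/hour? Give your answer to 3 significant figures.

30.5 mm/hour

0.02 in/minute × 25.4 mm/in × 60 minute/hour = 30.5 mm/hour.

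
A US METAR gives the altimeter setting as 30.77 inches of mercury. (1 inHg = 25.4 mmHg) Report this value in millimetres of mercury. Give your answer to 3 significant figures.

782 mmHg

1 inHg = 25.4 mmHg, so 30.77 × 25.4 = 782 mmHg.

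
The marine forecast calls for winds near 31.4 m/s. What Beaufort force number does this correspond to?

Beaufort force 11

31.4 m/s lies in the Beaufort 11 band (violent storm, 28.5–32.6 m/s).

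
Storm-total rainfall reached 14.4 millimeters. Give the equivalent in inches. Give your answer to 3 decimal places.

0.567 in

1 mm = 0.0393701 in, so 14.4 × 0.0393701 = 0.567 in.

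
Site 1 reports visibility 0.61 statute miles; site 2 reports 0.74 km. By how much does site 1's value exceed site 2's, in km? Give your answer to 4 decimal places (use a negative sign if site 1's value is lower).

0.2417 km

site 1: 0.61 SM = 0.981700 km.
Difference: 0.981700 − 0.740000 = 0.2417 km.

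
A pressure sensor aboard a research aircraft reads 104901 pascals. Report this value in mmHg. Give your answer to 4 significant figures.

786.8 mmHg

1 Pa = 0.00750062 mmHg, so 104901 × 0.00750062 = 786.8 mmHg.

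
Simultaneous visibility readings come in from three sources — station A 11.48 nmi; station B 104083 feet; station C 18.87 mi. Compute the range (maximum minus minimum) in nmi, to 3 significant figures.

5.65 nmi

station B: 104083 ft = 17.1299 nmi.
station C: 18.87 SM = 16.3976 nmi.
Spread: 17.1299 − 11.4800 = 5.65 nmi.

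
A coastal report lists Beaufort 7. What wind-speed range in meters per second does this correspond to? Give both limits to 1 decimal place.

13.9 to 17.1 m/s

Beaufort 7 (near gale) spans 13.9–17.1 m/s.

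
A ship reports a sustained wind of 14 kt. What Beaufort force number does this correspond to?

Beaufort force 4

14 kt lies in the Beaufort 4 band (moderate breeze, 11–16 kt).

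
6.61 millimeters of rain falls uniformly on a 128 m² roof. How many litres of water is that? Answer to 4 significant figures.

846.1 litres

1 mm over 1 m² is 1 L, so volume = 6.61 × 128 = 846.08 L ≈ 846.1 L.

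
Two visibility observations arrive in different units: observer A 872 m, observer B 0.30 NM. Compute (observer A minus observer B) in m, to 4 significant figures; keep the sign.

316.4 m

observer B: 0.30 nmi = 555.600 m.
Difference: 872.000 − 555.600 = 316.4 m.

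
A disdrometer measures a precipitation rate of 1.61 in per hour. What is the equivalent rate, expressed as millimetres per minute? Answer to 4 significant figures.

0.6816 mm/minute

1.61 in/hour × 25.4 mm/in × 0.0166667 hour/minute = 0.6816 mm/minute.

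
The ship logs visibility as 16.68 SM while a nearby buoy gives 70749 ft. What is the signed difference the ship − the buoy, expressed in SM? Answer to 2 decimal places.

3.28 SM

the buoy: 70749 ft = 13.3994 SM.
Difference: 16.6800 − 13.3994 = 3.28 SM.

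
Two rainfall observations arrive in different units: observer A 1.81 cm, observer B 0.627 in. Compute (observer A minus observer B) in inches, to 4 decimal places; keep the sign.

0.0856 in

observer A: 1.81 cm = 0.712598 in.
Difference: 0.712598 − 0.627000 = 0.0856 in.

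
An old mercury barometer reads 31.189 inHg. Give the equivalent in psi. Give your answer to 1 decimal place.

15.3 psi

1 inHg = 0.491154 psi, so 31.189 × 0.491154 = 15.3 psi.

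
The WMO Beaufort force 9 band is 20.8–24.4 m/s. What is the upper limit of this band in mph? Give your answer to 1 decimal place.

54.6 mph

20.8–24.4 m/s × 2.237 = 46.5–54.6 mph.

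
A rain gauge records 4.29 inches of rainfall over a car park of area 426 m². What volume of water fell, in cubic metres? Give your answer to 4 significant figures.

46.42 cubic metres

Depth: 4.29 in × 25.4 = 108.966 mm.
1 mm over 1 m² is 1 L, so volume = 108.966 × 426 = 46419.516 L = 46.42 m³.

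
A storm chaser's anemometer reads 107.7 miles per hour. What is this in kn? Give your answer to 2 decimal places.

93.59 kt

1 mph = 0.868976 kt, so 107.7 × 0.868976 = 93.59 kt.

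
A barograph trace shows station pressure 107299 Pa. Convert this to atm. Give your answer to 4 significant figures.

1 Pa = 9.86923e-06 atm, so 107299 × 9.86923e-06 = 1.059 atm.

1.059 atm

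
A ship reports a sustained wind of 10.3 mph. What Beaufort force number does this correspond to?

10.3 mph = 4.6 m/s, which is Beaufort 3 (gentle breeze, 3.4–5.4 m/s).

Beaufort force 3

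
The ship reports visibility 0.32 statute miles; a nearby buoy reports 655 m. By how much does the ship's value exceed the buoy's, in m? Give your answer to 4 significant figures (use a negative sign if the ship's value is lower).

the ship: 0.32 SM = 514.990 m.
Difference: 514.990 − 655.000 = -140.0 m.

-140.0 m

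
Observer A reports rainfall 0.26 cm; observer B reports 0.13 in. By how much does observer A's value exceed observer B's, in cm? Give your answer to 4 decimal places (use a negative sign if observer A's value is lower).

-0.0702 cm

observer B: 0.13 in = 0.330200 cm.
Difference: 0.260000 − 0.330200 = -0.0702 cm.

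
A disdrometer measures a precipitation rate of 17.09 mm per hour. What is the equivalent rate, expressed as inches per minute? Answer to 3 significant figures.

0.0112 in/minute

17.09 mm/hour × 0.0393701 in/mm × 0.0166667 hour/minute = 0.0112 in/minute.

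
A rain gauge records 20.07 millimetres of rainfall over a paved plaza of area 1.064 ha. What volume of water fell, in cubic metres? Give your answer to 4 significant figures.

213.5 cubic metres

Area: 1.064 ha = 10640 m².
1 mm over 1 m² is 1 L, so volume = 20.07 × 10640 = 213544.8 L = 213.5 m³.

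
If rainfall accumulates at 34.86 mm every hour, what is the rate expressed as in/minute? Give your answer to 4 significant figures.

34.86 mm/hour × 0.0393701 in/mm × 0.0166667 hour/minute = 0.02287 in/minute.

0.02287 in/minute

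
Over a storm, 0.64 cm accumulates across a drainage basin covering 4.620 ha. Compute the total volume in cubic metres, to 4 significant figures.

295.7 cubic metres

Depth: 0.64 cm × 10 = 6.4 mm.
Area: 4.620 ha = 46200 m².
1 mm over 1 m² is 1 L, so volume = 6.4 × 46200 = 295680 L = 295.7 m³.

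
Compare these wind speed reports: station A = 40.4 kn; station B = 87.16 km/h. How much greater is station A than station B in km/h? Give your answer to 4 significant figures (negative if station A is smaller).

-12.34 km/h

station A: 40.4 kt = 74.8208 km/h.
Difference: 74.8208 − 87.1600 = -12.34 km/h.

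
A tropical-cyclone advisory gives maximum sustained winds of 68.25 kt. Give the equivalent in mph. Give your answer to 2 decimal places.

78.54 mph

1 kt = 1.15078 mph, so 68.25 × 1.15078 = 78.54 mph.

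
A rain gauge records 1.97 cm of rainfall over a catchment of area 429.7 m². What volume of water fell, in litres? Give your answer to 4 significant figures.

8465 litres

Depth: 1.97 cm × 10 = 19.7 mm.
1 mm over 1 m² is 1 L, so volume = 19.7 × 429.7 = 8465.09 L ≈ 8465 L.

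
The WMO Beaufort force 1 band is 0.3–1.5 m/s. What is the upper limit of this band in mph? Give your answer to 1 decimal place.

0.3–1.5 m/s × 2.237 = 0.7–3.4 mph.

3.4 mph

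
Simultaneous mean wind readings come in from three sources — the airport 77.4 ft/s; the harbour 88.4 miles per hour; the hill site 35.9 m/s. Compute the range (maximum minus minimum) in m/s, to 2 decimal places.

15.93 m/s

the airport: 77.4 ft/s = 23.5915 m/s.
the harbour: 88.4 mph = 39.5183 m/s.
Spread: 39.5183 − 23.5915 = 15.93 m/s.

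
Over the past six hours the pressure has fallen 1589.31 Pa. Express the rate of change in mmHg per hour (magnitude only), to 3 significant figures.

1.99 mmHg per hour

1589.31 Pa / 6 h × 0.00750062 mmHg/Pa = 1.99 mmHg/h.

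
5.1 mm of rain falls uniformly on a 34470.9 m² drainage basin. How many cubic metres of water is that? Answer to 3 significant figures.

1 mm over 1 m² is 1 L, so volume = 5.1 × 34470.9 = 175801.59 L = 176 m³.

176 cubic metres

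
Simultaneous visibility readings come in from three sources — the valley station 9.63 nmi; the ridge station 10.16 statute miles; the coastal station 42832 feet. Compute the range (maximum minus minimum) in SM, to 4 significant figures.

the valley station: 9.63 nmi = 11.08201 SM.
the coastal station: 42832 ft = 8.11212 SM.
Spread: 11.08201 − 8.11212 = 2.970 SM.

2.970 SM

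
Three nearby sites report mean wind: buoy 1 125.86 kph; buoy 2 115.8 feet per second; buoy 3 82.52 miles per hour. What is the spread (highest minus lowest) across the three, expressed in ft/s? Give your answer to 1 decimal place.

6.3 ft/s

buoy 1: 125.86 km/h = 114.702 ft/s.
buoy 3: 82.52 mph = 121.029 ft/s.
Spread: 121.029 − 114.702 = 6.3 ft/s.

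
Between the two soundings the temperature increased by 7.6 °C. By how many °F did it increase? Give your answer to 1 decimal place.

For a temperature change the 32° offset cancels: Δ°F = 7.6 × 1.8 = 13.7 °F.

13.7 °F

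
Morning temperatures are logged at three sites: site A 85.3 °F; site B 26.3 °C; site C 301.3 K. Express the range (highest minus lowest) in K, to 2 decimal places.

3.31 K

site A: 85.3 °F = 29.611 °C.
site C: 301.3 K = 28.150 °C.
Spread: 29.611 − 26.300 = 3.311 °C.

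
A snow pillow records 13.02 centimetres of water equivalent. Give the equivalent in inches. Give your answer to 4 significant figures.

5.126 in

1 cm = 0.393701 in, so 13.02 × 0.393701 = 5.126 in.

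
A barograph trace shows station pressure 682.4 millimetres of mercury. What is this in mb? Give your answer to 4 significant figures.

909.8 mb

1 mmHg = 1.33322 mb, so 682.4 × 1.33322 = 909.8 mb.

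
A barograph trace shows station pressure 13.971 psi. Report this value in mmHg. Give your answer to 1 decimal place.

722.5 mmHg

1 psi = 51.7149 mmHg, so 13.971 × 51.7149 = 722.5 mmHg.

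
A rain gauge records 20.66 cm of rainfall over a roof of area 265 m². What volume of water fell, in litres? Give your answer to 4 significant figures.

Depth: 20.66 cm × 10 = 206.6 mm.
1 mm over 1 m² is 1 L, so volume = 206.6 × 265 = 54749 L ≈ 54750 L.

54750 litres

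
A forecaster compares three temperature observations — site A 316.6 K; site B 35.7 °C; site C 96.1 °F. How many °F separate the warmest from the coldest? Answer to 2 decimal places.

site A: 316.6 K = 43.450 °C.
site C: 96.1 °F = 35.611 °C.
Spread: 43.450 − 35.611 = 7.839 °C = 14.11 °F.

14.11 °F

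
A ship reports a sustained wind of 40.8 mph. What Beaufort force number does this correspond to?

40.8 mph = 18.2 m/s, which is Beaufort 8 (gale, 17.2–20.7 m/s).

Beaufort force 8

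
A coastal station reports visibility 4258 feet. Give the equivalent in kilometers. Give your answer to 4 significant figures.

1.298 km

1 ft = 0.0003048 km, so 4258 × 0.0003048 = 1.298 km.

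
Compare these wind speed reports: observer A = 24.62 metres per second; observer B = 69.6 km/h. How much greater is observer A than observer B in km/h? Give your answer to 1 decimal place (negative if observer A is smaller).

observer A: 24.62 m/s = 88.632 km/h.
Difference: 88.632 − 69.600 = 19.0 km/h.

19.0 km/h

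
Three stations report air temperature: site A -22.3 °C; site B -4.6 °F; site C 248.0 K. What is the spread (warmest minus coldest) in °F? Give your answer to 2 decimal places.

site B: -4.6 °F = -20.333 °C.
site C: 248.0 K = -25.150 °C.
Spread: (-20.333) − (-25.150) = 4.817 °C = 8.67 °F.

8.67 °F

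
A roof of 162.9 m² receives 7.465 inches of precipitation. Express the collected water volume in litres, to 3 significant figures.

Depth: 7.465 in × 25.4 = 189.611 mm.
1 mm over 1 m² is 1 L, so volume = 189.611 × 162.9 = 30887.632 L ≈ 30900 L.

30900 litres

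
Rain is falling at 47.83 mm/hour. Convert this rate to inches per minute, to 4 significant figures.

47.83 mm/hour × 0.0393701 in/mm × 0.0166667 hour/minute = 0.03138 in/minute.

0.03138 in/minute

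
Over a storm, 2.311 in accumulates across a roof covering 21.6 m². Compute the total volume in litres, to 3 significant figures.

Depth: 2.311 in × 25.4 = 58.6994 mm.
1 mm over 1 m² is 1 L, so volume = 58.6994 × 21.6 = 1267.907 L ≈ 1270 L.

1270 litres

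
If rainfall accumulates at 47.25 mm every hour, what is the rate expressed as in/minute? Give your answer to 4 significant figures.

0.03100 in/minute

47.25 mm/hour × 0.0393701 in/mm × 0.0166667 hour/minute = 0.03100 in/minute.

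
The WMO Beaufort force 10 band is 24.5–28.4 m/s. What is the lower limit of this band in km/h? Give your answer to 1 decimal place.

88.2 km/h

24.5–28.4 m/s × 3.6 = 88.2–102.2 km/h.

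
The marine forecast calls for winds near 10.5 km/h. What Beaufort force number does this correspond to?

10.5 km/h = 2.9 m/s, which is Beaufort 2 (light breeze, 1.6–3.3 m/s).

Beaufort force 2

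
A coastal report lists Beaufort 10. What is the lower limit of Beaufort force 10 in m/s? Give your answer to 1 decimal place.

Beaufort 10 (storm) spans 24.5–28.4 m/s.

24.5 m/s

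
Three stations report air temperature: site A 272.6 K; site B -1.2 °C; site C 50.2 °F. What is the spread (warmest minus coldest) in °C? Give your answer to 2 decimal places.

site A: 272.6 K = -0.550 °C.
site C: 50.2 °F = 10.111 °C.
Spread: 10.111 − (-1.200) = 11.311 °C.

11.31 °C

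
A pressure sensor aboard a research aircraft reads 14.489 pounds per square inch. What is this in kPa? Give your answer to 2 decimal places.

99.90 kPa

1 psi = 6.89476 kPa, so 14.489 × 6.89476 = 99.90 kPa.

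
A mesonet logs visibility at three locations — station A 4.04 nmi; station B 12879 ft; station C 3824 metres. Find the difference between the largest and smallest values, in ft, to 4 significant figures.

station A: 4.04 nmi = 24547.51 ft.
station C: 3824 m = 12545.93 ft.
Spread: 24547.51 − 12545.93 = 12000 ft.

12000 ft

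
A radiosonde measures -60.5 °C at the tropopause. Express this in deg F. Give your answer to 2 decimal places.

-76.90 °F

°F = °C × 9/5 + 32 = -60.5 × 1.8 + 32 = -76.90 °F.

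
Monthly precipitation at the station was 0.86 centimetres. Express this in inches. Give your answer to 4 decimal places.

0.3386 in

1 cm = 0.393701 in, so 0.86 × 0.393701 = 0.3386 in.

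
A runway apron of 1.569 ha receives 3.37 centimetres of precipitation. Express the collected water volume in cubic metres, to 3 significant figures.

529 cubic metres

Depth: 3.37 cm × 10 = 33.7 mm.
Area: 1.569 ha = 15690 m².
1 mm over 1 m² is 1 L, so volume = 33.7 × 15690 = 528753 L = 529 m³.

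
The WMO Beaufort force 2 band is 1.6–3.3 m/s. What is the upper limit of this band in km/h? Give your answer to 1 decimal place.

1.6–3.3 m/s × 3.6 = 5.8–11.9 km/h.

11.9 km/h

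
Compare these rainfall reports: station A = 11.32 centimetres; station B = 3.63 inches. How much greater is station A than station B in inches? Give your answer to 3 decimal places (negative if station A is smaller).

0.827 in

station A: 11.32 cm = 4.45669 in.
Difference: 4.45669 − 3.63000 = 0.827 in.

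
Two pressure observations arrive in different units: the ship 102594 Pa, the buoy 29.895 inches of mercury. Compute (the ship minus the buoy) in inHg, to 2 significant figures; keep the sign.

the ship: 102594 Pa = 30.2960 inHg.
Difference: 30.2960 − 29.8950 = 0.40 inHg.

0.40 inHg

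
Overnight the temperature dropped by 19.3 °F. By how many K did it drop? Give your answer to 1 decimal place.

For a temperature change the 32° offset cancels: ΔK = 19.3 × 0.5556 = 10.7 K.

10.7 K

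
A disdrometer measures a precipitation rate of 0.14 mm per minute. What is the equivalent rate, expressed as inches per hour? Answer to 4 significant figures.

0.3307 in/hour

0.14 mm/minute × 0.0393701 in/mm × 60 minute/hour = 0.3307 in/hour.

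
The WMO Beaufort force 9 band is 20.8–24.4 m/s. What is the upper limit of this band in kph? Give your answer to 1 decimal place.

20.8–24.4 m/s × 3.6 = 74.9–87.8 km/h.

87.8 km/h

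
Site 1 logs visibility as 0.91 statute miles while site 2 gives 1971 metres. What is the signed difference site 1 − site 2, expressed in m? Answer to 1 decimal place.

site 1: 0.91 SM = 1464.503 m.
Difference: 1464.503 − 1971.000 = -506.5 m.

-506.5 m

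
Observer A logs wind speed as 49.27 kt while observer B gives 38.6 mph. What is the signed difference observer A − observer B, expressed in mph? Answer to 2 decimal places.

observer A: 49.27 kt = 56.6989 mph.
Difference: 56.6989 − 38.6000 = 18.10 mph.

18.10 mph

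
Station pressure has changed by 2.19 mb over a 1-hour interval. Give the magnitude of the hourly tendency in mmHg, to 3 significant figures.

1.64 mmHg per hour

2.19 mb / 1 h × 0.750062 mmHg/mb = 1.64 mmHg/h.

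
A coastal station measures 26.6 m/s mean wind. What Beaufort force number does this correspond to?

26.6 m/s lies in the Beaufort 10 band (storm, 24.5–28.4 m/s).

Beaufort force 10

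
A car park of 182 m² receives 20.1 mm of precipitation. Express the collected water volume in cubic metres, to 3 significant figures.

1 mm over 1 m² is 1 L, so volume = 20.1 × 182 = 3658.2 L = 3.66 m³.

3.66 cubic metres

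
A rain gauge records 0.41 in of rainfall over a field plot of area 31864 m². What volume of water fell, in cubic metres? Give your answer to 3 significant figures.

Depth: 0.41 in × 25.4 = 10.414 mm.
1 mm over 1 m² is 1 L, so volume = 10.414 × 31864 = 331831.7 L = 332 m³.

332 cubic metres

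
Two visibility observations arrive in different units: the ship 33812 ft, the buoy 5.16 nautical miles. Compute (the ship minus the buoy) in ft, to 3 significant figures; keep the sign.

the buoy: 5.16 nmi = 31352.76 ft.
Difference: 33812.00 − 31352.76 = 2460 ft.

2460 ft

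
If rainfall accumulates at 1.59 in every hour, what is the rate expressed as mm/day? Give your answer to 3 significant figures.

969 mm/day

1.59 in/hour × 25.4 mm/in × 24 hour/day = 969 mm/day.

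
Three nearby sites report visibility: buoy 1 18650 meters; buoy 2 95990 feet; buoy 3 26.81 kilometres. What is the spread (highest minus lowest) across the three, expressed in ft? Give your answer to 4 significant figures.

34800 ft

buoy 1: 18650 m = 61187.66 ft.
buoy 3: 26.81 km = 87959.32 ft.
Spread: 95990.00 − 61187.66 = 34800 ft.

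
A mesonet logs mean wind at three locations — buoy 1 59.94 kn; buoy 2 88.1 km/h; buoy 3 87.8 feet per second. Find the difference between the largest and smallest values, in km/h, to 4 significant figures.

22.91 km/h

buoy 1: 59.94 kt = 111.0089 km/h.
buoy 3: 87.8 ft/s = 96.3412 km/h.
Spread: 111.0089 − 88.1000 = 22.91 km/h.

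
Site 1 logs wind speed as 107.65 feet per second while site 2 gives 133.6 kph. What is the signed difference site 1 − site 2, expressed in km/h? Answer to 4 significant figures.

-15.48 km/h

site 1: 107.65 ft/s = 118.1222 km/h.
Difference: 118.1222 − 133.6000 = -15.48 km/h.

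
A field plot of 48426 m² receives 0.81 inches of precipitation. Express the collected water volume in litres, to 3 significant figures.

Depth: 0.81 in × 25.4 = 20.574 mm.
1 mm over 1 m² is 1 L, so volume = 20.574 × 48426 = 996316.52 L ≈ 996000 L.

996000 litres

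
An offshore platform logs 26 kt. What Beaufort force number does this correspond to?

Beaufort force 6

26 kt lies in the Beaufort 6 band (strong breeze, 22–27 kt).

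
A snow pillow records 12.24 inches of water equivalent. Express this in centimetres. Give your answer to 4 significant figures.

1 in = 2.54 cm, so 12.24 × 2.54 = 31.09 cm.

31.09 cm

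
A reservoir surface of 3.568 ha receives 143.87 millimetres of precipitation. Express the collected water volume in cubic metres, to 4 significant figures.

5133 cubic metres

Area: 3.568 ha = 35680 m².
1 mm over 1 m² is 1 L, so volume = 143.87 × 35680 = 5133281.6 L = 5133 m³.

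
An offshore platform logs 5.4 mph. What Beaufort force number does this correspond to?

5.4 mph = 2.4 m/s, which is Beaufort 2 (light breeze, 1.6–3.3 m/s).

Beaufort force 2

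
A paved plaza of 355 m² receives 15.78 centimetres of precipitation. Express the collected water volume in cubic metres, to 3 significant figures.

56.0 cubic metres

Depth: 15.78 cm × 10 = 157.8 mm.
1 mm over 1 m² is 1 L, so volume = 157.8 × 355 = 56019 L = 56.0 m³.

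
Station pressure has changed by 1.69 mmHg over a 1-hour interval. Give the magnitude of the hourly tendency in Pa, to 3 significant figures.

1.69 mmHg / 1 h × 133.322 Pa/mmHg = 225 Pa/h.

225 Pa per hour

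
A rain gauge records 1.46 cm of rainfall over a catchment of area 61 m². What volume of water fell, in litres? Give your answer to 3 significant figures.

Depth: 1.46 cm × 10 = 14.6 mm.
1 mm over 1 m² is 1 L, so volume = 14.6 × 61 = 890.6 L ≈ 891 L.

891 litres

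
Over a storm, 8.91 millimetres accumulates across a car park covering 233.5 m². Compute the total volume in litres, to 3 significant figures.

1 mm over 1 m² is 1 L, so volume = 8.91 × 233.5 = 2080.485 L ≈ 2080 L.

2080 litres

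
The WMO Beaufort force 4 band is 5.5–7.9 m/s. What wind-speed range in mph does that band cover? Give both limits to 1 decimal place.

5.5–7.9 m/s × 2.237 = 12.3–17.7 mph.

12.3 to 17.7 mph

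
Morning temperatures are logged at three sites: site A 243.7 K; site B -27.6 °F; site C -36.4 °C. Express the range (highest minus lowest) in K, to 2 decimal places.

site A: 243.7 K = -29.450 °C.
site B: -27.6 °F = -33.111 °C.
Spread: (-29.450) − (-36.400) = 6.950 °C.

6.95 K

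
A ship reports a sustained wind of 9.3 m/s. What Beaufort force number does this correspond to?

Beaufort force 5

9.3 m/s lies in the Beaufort 5 band (fresh breeze, 8.0–10.7 m/s).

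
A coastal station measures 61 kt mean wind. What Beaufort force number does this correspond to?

Beaufort force 11

61 kt lies in the Beaufort 11 band (violent storm, 56–63 kt).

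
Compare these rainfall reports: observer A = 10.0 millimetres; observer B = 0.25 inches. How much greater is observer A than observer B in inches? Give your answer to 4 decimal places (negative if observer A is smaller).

observer A: 10.0 mm = 0.393701 in.
Difference: 0.393701 − 0.250000 = 0.1437 in.

0.1437 in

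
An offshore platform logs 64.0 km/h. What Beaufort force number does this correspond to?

64.0 km/h = 17.8 m/s, which is Beaufort 8 (gale, 17.2–20.7 m/s).

Beaufort force 8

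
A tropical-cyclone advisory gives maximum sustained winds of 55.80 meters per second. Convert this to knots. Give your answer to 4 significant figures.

108.5 kt

1 m/s = 1.94384 kt, so 55.80 × 1.94384 = 108.5 kt.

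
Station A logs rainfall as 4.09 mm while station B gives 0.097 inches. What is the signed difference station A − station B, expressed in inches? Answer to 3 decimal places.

station A: 4.09 mm = 0.16102 in.
Difference: 0.16102 − 0.09700 = 0.064 in.

0.064 in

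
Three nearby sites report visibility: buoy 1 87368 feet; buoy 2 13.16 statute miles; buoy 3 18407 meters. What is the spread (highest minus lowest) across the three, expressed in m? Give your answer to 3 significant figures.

8220 m

buoy 1: 87368 ft = 26629.77 m.
buoy 2: 13.16 SM = 21178.97 m.
Spread: 26629.77 − 18407.00 = 8220 m.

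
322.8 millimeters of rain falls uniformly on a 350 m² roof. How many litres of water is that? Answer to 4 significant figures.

1 mm over 1 m² is 1 L, so volume = 322.8 × 350 = 112980 L ≈ 113000 L.

113000 litres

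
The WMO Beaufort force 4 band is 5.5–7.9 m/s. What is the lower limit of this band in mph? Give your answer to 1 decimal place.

12.3 mph

5.5–7.9 m/s × 2.237 = 12.3–17.7 mph.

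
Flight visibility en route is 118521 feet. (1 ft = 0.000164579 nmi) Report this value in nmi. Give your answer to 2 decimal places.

19.51 nmi

1 ft = 0.000164579 nmi, so 118521 × 0.000164579 = 19.51 nmi.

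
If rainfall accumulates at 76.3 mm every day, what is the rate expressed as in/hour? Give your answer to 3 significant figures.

0.125 in/hour

76.3 mm/day × 0.0393701 in/mm × 0.0416667 day/hour = 0.125 in/hour.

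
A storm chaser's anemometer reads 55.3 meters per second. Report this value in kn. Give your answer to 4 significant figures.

107.5 kt

1 m/s = 1.94384 kt, so 55.3 × 1.94384 = 107.5 kt.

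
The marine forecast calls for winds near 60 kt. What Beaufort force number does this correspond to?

60 kt lies in the Beaufort 11 band (violent storm, 56–63 kt).

Beaufort force 11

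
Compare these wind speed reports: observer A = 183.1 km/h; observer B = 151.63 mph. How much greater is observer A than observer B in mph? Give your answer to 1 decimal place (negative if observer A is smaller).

-37.9 mph

observer A: 183.1 km/h = 113.773 mph.
Difference: 113.773 − 151.630 = -37.9 mph.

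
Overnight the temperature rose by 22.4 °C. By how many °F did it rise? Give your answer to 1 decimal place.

Converting a difference, only the 9/5 scale factor applies: Δ°F = 22.4 × 1.8 = 40.3 °F.

40.3 °F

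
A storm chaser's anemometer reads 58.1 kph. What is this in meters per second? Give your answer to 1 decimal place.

1 km/h = 0.277778 m/s, so 58.1 × 0.277778 = 16.1 m/s.

16.1 m/s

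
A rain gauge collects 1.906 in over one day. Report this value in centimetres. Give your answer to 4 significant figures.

4.841 cm

1 in = 2.54 cm, so 1.906 × 2.54 = 4.841 cm.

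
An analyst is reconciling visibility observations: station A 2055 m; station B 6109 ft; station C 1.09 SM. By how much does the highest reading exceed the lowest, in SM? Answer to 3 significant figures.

station A: 2055 m = 1.27692 SM.
station B: 6109 ft = 1.15701 SM.
Spread: 1.27692 − 1.09000 = 0.187 SM.

0.187 SM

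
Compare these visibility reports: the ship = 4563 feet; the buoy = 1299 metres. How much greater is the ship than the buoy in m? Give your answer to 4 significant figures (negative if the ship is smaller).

the ship: 4563 ft = 1390.8024 m.
Difference: 1390.8024 − 1299.0000 = 91.80 m.

91.80 m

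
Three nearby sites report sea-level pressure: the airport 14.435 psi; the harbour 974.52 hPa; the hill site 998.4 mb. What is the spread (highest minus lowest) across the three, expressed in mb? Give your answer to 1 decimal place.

23.9 mb

the airport: 14.435 psi = 995.258 mb.
the harbour: 974.52 hPa = 974.520 mb.
Spread: 998.400 − 974.520 = 23.9 mb.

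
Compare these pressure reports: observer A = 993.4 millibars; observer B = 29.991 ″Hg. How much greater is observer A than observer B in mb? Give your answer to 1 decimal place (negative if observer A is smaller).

observer B: 29.991 inHg = 1015.612 mb.
Difference: 993.400 − 1015.612 = -22.2 mb.

-22.2 mb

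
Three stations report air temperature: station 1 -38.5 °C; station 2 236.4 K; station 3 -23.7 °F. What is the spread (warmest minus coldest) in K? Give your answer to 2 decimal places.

7.56 K

station 2: 236.4 K = -36.750 °C.
station 3: -23.7 °F = -30.944 °C.
Spread: (-30.944) − (-38.500) = 7.556 °C.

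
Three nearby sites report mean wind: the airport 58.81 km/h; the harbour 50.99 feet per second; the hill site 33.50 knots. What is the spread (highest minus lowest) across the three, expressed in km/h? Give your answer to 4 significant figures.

6.092 km/h

the harbour: 50.99 ft/s = 55.95031 km/h.
the hill site: 33.50 kt = 62.04200 km/h.
Spread: 62.04200 − 55.95031 = 6.092 km/h.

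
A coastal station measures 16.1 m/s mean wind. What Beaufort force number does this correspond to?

Beaufort force 7

16.1 m/s lies in the Beaufort 7 band (near gale, 13.9–17.1 m/s).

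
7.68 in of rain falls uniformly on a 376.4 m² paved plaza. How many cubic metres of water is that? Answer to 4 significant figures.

Depth: 7.68 in × 25.4 = 195.072 mm.
1 mm over 1 m² is 1 L, so volume = 195.072 × 376.4 = 73425.101 L = 73.43 m³.

73.43 cubic metres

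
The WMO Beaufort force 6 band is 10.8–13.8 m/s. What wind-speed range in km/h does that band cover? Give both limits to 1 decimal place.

38.9 to 49.7 km/h

10.8–13.8 m/s × 3.6 = 38.9–49.7 km/h.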